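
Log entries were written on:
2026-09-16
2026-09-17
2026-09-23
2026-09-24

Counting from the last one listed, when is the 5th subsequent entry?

2026-10-14

The gap pattern 1, 6, 1 repeats every 2 events.
These are the Wednesdays and Thursdays of each week.
Next Wednesday: 2026-09-30.
Next Thursday: 2026-10-01.
The following Wednesday is 2026-10-07.
The following Thursday is 2026-10-08.
Next Wednesday: 2026-10-14.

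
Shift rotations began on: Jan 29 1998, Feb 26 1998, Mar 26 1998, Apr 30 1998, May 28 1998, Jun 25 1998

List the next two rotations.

Jul 30 1998, Aug 27 1998

These are Thursdays with 28, 28, 35, 28, 28-day gaps.
Each is the final Thursday of its month — Jan 29 1998 is past the 28th, so '4th Thursday' doesn't fit.
Last Thursday of July 1998: Jul 30 1998.
Last Thursday of August 1998: Aug 27 1998.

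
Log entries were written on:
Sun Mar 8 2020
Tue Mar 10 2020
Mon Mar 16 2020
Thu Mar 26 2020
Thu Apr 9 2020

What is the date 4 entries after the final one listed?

The spacing grows by 4 each time: 2, 6, 10, 14 days.
Next gap: 18 days. Thu Apr 9 2020 + 18 days = Mon Apr 27 2020.
Next gap: 22 days. Mon Apr 27 2020 + 22 days = Tue May 19 2020.
Next gap: 26 days. Tue May 19 2020 + 26 days = Sun Jun 14 2020.
Next gap: 30 days. Sun Jun 14 2020 + 30 days = Tue Jul 14 2020.

Tue Jul 14 2020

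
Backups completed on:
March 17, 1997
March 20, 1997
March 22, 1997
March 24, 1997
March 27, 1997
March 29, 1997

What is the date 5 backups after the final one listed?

The gap pattern 3, 2, 2, 3, 2 repeats every 3 events.
These are the Mondays, Thursdays and Saturdays of each week.
Next Monday: March 31, 1997.
Next Thursday: April 3, 1997.
The following Saturday is April 5, 1997.
Next Monday: April 7, 1997.
The following Thursday is April 10, 1997.

April 10, 1997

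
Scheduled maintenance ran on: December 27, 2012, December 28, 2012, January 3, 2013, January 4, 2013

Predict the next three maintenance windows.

The gap pattern 1, 6, 1 repeats every 2 events.
These are the Thursdays and Fridays of each week.
Next Thursday: January 10, 2013.
Next Friday: January 11, 2013.
Next Thursday: January 17, 2013.

January 10, 2013; January 11, 2013; January 17, 2013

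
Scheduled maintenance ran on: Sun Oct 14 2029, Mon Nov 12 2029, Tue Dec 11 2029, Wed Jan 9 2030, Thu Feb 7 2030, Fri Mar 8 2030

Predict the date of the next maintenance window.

Sat Apr 6 2030

Gaps between consecutive events: 29, 29, 29, 29, 29 days — a constant 29-day interval.
Fri Mar 8 2030 + 29 days = Sat Apr 6 2030.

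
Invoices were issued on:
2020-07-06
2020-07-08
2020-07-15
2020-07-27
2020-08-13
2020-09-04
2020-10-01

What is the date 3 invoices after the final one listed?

2021-01-20

Intervals are 2, 7, 12, 17, 22, 27 days — an arithmetic progression with common difference 5.
Next gap: 32 days. 2020-10-01 + 32 days = 2020-11-02.
Next gap: 37 days. 2020-11-02 + 37 days = 2020-12-09.
Next gap: 42 days. 2020-12-09 + 42 days = 2021-01-20.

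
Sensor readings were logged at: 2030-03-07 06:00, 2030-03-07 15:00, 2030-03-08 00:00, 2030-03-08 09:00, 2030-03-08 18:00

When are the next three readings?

2030-03-09 03:00, 2030-03-09 12:00, 2030-03-09 21:00

Gaps: 9, 9, 9, 9 hours — each event is 9 hours after the previous one.
2030-03-08 18:00 + 9 h = 2030-03-09 03:00.
2030-03-09 03:00 + 9 h = 2030-03-09 12:00.
2030-03-09 12:00 + 9 h = 2030-03-09 21:00.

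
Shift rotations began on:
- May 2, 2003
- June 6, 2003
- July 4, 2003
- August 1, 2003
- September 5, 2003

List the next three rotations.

October 3, 2003; November 7, 2003; December 5, 2003

Gaps: 35, 28, 28, 35 days — a mix of 28 and 35. Every date is a Friday.
Each is the 1st Friday of its month.
October 2003 — 1st Friday is October 3, 2003.
November 2003 — 1st Friday is November 7, 2003.
1st Friday of December 2003: December 5, 2003.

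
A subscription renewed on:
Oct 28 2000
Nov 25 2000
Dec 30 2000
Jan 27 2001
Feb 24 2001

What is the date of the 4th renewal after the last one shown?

Jun 30 2001

These are Saturdays with 28, 35, 28, 28-day gaps.
Each is the final Saturday of its month — Dec 30 2000 is past the 28th, so '4th Saturday' doesn't fit.
March 2001 ends with Saturday Mar 31 2001.
April 2001 ends with Saturday Apr 28 2001.
Last Saturday of May 2001: May 26 2001.
June 2001 ends with Saturday Jun 30 2001.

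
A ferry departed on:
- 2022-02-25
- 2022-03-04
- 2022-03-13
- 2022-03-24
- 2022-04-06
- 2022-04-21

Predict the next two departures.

2022-05-08, 2022-05-27

The spacing grows by 2 each time: 7, 9, 11, 13, 15 days.
Next gap: 17 days. 2022-04-21 + 17 days = 2022-05-08.
Next gap: 19 days. 2022-05-08 + 19 days = 2022-05-27.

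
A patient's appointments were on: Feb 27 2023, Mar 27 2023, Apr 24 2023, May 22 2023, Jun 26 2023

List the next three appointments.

Jul 24 2023, Aug 28 2023, Sep 25 2023

These are Mondays at 28- or 35-day spacing (28, 28, 28, 35).
The pattern: 4th Monday of the month.
July 2023 — 4th Monday is Jul 24 2023.
4th Monday of August 2023: Aug 28 2023.
4th Monday of September 2023: Sep 25 2023.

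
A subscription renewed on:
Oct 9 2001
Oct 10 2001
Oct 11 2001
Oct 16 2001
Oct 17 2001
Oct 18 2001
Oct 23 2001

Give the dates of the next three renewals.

Every event lands on a Tuesday or Wednesday or Thursday (gaps cycle 1, 1, 5, 1, 1, 5).
So the schedule is: every Tuesday, Wednesday and Thursday.
Next Wednesday: Oct 24 2001.
The following Thursday is Oct 25 2001.
The following Tuesday is Oct 30 2001.

Oct 24 2001, Oct 25 2001, Oct 30 2001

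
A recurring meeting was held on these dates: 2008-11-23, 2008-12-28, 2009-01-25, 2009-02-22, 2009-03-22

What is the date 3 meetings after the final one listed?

These are Sundays at 28- or 35-day spacing (35, 28, 28, 28).
The pattern: 4th Sunday of the month.
April 2009 — 4th Sunday is 2009-04-26.
4th Sunday of May 2009: 2009-05-24.
4th Sunday of June 2009: 2009-06-28.

2009-06-28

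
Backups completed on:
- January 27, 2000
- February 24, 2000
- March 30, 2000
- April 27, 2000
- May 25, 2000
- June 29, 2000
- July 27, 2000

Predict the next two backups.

August 31, 2000; September 28, 2000

Every date is a Thursday; gaps 28, 35, 28, 28, 35, 28 days.
Each is the last Thursday of its month (at least one falls on the 29th or later, ruling out '4th Thursday').
Last Thursday of August 2000: August 31, 2000.
Last Thursday of September 2000: September 28, 2000.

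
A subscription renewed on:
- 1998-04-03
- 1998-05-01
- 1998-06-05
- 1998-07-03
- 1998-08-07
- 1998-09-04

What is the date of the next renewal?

Gaps: 28, 35, 28, 35, 28 days — a mix of 28 and 35. Every date is a Friday.
Each is the 1st Friday of its month.
October 1998 — 1st Friday is 1998-10-02.

1998-10-02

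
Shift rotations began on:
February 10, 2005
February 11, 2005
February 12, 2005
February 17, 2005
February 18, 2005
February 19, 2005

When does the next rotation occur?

The gap pattern 1, 1, 5, 1, 1 repeats every 3 events.
These are the Thursdays, Fridays and Saturdays of each week.
Next Thursday: February 24, 2005.

February 24, 2005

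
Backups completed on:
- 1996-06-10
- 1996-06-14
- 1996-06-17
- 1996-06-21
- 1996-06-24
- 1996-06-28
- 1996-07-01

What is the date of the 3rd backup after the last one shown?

1996-07-12

Gaps: 4, 3, 4, 3, 4, 3 days — not constant, but cyclic with period 2.
The events fall on every Monday and Friday.
The following Friday is 1996-07-05.
Next Monday: 1996-07-08.
The following Friday is 1996-07-12.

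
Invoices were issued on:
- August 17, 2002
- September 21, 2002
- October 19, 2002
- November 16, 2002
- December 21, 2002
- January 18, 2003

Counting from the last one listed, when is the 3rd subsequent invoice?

These are Saturdays at 28- or 35-day spacing (35, 28, 28, 35, 28).
The pattern: 3rd Saturday of the month.
3rd Saturday of February 2003: February 15, 2003.
March 2003 — 3rd Saturday is March 15, 2003.
3rd Saturday of April 2003: April 19, 2003.

April 19, 2003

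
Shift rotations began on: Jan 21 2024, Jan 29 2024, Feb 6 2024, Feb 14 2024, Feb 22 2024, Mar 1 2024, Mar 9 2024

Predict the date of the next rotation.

Every event comes 8 days after the last (8, 8, 8, 8, 8, 8).
Mar 9 2024 + 8 days = Mar 17 2024.

Mar 17 2024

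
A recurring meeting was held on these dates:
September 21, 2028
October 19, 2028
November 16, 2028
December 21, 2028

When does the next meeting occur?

January 18, 2029

All dates are Thursdays, 28, 28, 35 days apart.
Specifically, the 3rd Thursday of each month.
3rd Thursday of January 2029: January 18, 2029.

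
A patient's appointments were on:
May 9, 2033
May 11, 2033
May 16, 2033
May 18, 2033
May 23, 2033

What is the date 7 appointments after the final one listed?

Gaps: 2, 5, 2, 5 days — not constant, but cyclic with period 2.
The events fall on every Monday and Wednesday.
Next Wednesday: May 25, 2033.
The following Monday is May 30, 2033.
Next Wednesday: June 1, 2033.
Next Monday: June 6, 2033.
The following Wednesday is June 8, 2033.
The following Monday is June 13, 2033.
The following Wednesday is June 15, 2033.

June 15, 2033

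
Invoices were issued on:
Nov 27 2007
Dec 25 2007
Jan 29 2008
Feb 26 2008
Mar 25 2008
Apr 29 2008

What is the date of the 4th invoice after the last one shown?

Every date is a Tuesday; gaps 28, 35, 28, 28, 35 days.
Each is the last Tuesday of its month (at least one falls on the 29th or later, ruling out '4th Tuesday').
Last Tuesday of May 2008: May 27 2008.
June 2008 ends with Tuesday Jun 24 2008.
Last Tuesday of July 2008: Jul 29 2008.
Last Tuesday of August 2008: Aug 26 2008.

Aug 26 2008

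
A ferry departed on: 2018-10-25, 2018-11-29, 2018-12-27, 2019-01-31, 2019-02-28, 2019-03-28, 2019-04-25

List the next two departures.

These are Thursdays with 35, 28, 35, 28, 28, 28-day gaps.
Each is the final Thursday of its month — 2018-11-29 is past the 28th, so '4th Thursday' doesn't fit.
Last Thursday of May 2019: 2019-05-30.
Last Thursday of June 2019: 2019-06-27.

2019-05-30, 2019-06-27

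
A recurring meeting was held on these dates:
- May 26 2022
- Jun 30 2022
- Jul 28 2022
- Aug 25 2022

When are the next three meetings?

Every date is a Thursday; gaps 35, 28, 28 days.
Each is the last Thursday of its month (at least one falls on the 29th or later, ruling out '4th Thursday').
Last Thursday of September 2022: Sep 29 2022.
October 2022 ends with Thursday Oct 27 2022.
November 2022 ends with Thursday Nov 24 2022.

Sep 29 2022, Oct 27 2022, Nov 24 2022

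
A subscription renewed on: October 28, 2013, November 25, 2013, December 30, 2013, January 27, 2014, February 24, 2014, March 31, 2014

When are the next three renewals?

Every date is a Monday; gaps 28, 35, 28, 28, 35 days.
Each is the last Monday of its month (at least one falls on the 29th or later, ruling out '4th Monday').
April 2014 ends with Monday April 28, 2014.
Last Monday of May 2014: May 26, 2014.
June 2014 ends with Monday June 30, 2014.

April 28, 2014; May 26, 2014; June 30, 2014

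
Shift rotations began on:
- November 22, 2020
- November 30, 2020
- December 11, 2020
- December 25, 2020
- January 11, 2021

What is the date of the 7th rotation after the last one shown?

Gaps: 8, 11, 14, 17 days — each gap is 3 larger than the previous one.
Next gap: 20 days. January 11, 2021 + 20 days = January 31, 2021.
Next gap: 23 days. January 31, 2021 + 23 days = February 23, 2021.
Next gap: 26 days. February 23, 2021 + 26 days = March 21, 2021.
Next gap: 29 days. March 21, 2021 + 29 days = April 19, 2021.
Next gap: 32 days. April 19, 2021 + 32 days = May 21, 2021.
Next gap: 35 days. May 21, 2021 + 35 days = June 25, 2021.
Next gap: 38 days. June 25, 2021 + 38 days = August 2, 2021.

August 2, 2021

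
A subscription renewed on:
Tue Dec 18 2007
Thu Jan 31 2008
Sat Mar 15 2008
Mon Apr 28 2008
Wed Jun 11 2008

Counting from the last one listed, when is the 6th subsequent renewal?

Mon Mar 2 2009

The spacing is 44, 44, 44, 44 days — always 44 days.
Wed Jun 11 2008 + 44 days = Fri Jul 25 2008.
Fri Jul 25 2008 + 44 days = Sun Sep 7 2008.
Sun Sep 7 2008 + 44 days = Tue Oct 21 2008.
Tue Oct 21 2008 + 44 days = Thu Dec 4 2008.
Thu Dec 4 2008 + 44 days = Sat Jan 17 2009.
Sat Jan 17 2009 + 44 days = Mon Mar 2 2009.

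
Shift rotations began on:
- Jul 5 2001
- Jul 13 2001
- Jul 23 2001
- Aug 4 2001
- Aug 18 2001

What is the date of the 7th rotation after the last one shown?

Jan 19 2002

Intervals are 8, 10, 12, 14 days — an arithmetic progression with common difference 2.
Next gap: 16 days. Aug 18 2001 + 16 days = Sep 3 2001.
Next gap: 18 days. Sep 3 2001 + 18 days = Sep 21 2001.
Next gap: 20 days. Sep 21 2001 + 20 days = Oct 11 2001.
Next gap: 22 days. Oct 11 2001 + 22 days = Nov 2 2001.
Next gap: 24 days. Nov 2 2001 + 24 days = Nov 26 2001.
Next gap: 26 days. Nov 26 2001 + 26 days = Dec 22 2001.
Next gap: 28 days. Dec 22 2001 + 28 days = Jan 19 2002.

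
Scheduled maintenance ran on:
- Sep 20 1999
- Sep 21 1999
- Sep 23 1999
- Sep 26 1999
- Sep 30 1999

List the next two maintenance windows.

Oct 5 1999, Oct 11 1999

The spacing grows by 1 each time: 1, 2, 3, 4 days.
Next gap: 5 days. Sep 30 1999 + 5 days = Oct 5 1999.
Next gap: 6 days. Oct 5 1999 + 6 days = Oct 11 1999.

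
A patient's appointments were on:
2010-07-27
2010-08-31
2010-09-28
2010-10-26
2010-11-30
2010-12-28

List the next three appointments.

2011-01-25, 2011-02-22, 2011-03-29

Every date is a Tuesday; gaps 35, 28, 28, 35, 28 days.
Each is the last Tuesday of its month (at least one falls on the 29th or later, ruling out '4th Tuesday').
Last Tuesday of January 2011: 2011-01-25.
Last Tuesday of February 2011: 2011-02-22.
Last Tuesday of March 2011: 2011-03-29.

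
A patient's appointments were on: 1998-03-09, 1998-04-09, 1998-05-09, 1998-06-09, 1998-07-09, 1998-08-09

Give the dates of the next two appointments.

The day-of-month is always 9 (31, 30, 31, 30, 31 days between events).
So this recurs on the 9th of each month.
Next: September 1998 → 1998-09-09.
Next: October 1998 → 1998-10-09.

1998-09-09, 1998-10-09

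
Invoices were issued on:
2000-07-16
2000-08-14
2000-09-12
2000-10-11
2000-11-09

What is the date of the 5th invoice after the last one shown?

Every event comes 29 days after the last (29, 29, 29, 29).
2000-11-09 + 29 days = 2000-12-08.
2000-12-08 + 29 days = 2001-01-06.
2001-01-06 + 29 days = 2001-02-04.
2001-02-04 + 29 days = 2001-03-05.
2001-03-05 + 29 days = 2001-04-03.

2001-04-03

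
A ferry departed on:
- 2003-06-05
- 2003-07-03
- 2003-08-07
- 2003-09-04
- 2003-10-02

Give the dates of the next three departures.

2003-11-06, 2003-12-04, 2004-01-01

Gaps: 28, 35, 28, 28 days — a mix of 28 and 35. Every date is a Thursday.
Each is the 1st Thursday of its month.
1st Thursday of November 2003: 2003-11-06.
December 2003 — 1st Thursday is 2003-12-04.
January 2004 — 1st Thursday is 2004-01-01.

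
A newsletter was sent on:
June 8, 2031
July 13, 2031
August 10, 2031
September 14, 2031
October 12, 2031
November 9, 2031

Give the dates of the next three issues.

Gaps: 35, 28, 35, 28, 28 days — a mix of 28 and 35. Every date is a Sunday.
Each is the 2nd Sunday of its month.
December 2031 — 2nd Sunday is December 14, 2031.
2nd Sunday of January 2032: January 11, 2032.
2nd Sunday of February 2032: February 8, 2032.

December 14, 2031; January 11, 2032; February 8, 2032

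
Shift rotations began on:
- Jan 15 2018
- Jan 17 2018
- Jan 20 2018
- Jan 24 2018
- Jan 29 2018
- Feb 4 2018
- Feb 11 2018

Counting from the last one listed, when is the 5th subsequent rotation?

Apr 2 2018

Gaps: 2, 3, 4, 5, 6, 7 days — each gap is 1 larger than the previous one.
Next gap: 8 days. Feb 11 2018 + 8 days = Feb 19 2018.
Next gap: 9 days. Feb 19 2018 + 9 days = Feb 28 2018.
Next gap: 10 days. Feb 28 2018 + 10 days = Mar 10 2018.
Next gap: 11 days. Mar 10 2018 + 11 days = Mar 21 2018.
Next gap: 12 days. Mar 21 2018 + 12 days = Apr 2 2018.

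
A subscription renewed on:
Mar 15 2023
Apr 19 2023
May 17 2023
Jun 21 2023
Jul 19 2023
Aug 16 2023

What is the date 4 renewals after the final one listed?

All dates are Wednesdays, 35, 28, 35, 28, 28 days apart.
Specifically, the 3rd Wednesday of each month.
3rd Wednesday of September 2023: Sep 20 2023.
3rd Wednesday of October 2023: Oct 18 2023.
November 2023 — 3rd Wednesday is Nov 15 2023.
December 2023 — 3rd Wednesday is Dec 20 2023.

Dec 20 2023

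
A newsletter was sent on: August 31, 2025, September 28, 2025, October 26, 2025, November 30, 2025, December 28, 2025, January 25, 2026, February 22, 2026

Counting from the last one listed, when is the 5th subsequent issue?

July 26, 2026

All Sundays; the gaps (28, 28, 35, 28, 28, 28) vary with month length.
This is the last Sunday of each month.
March 2026 ends with Sunday March 29, 2026.
April 2026 ends with Sunday April 26, 2026.
May 2026 ends with Sunday May 31, 2026.
Last Sunday of June 2026: June 28, 2026.
Last Sunday of July 2026: July 26, 2026.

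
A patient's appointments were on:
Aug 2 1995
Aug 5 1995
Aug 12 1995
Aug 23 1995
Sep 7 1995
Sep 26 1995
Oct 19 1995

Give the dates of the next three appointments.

Nov 15 1995, Dec 16 1995, Jan 20 1996

Gaps: 3, 7, 11, 15, 19, 23 days — each gap is 4 larger than the previous one.
Next gap: 27 days. Oct 19 1995 + 27 days = Nov 15 1995.
Next gap: 31 days. Nov 15 1995 + 31 days = Dec 16 1995.
Next gap: 35 days. Dec 16 1995 + 35 days = Jan 20 1996.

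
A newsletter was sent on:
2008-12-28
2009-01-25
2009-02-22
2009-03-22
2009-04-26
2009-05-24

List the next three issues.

Gaps: 28, 28, 28, 35, 28 days — a mix of 28 and 35. Every date is a Sunday.
Each is the 4th Sunday of its month.
4th Sunday of June 2009: 2009-06-28.
4th Sunday of July 2009: 2009-07-26.
August 2009 — 4th Sunday is 2009-08-23.

2009-06-28, 2009-07-26, 2009-08-23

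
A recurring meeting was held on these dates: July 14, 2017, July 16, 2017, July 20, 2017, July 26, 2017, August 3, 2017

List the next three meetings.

Intervals are 2, 4, 6, 8 days — an arithmetic progression with common difference 2.
Next gap: 10 days. August 3, 2017 + 10 days = August 13, 2017.
Next gap: 12 days. August 13, 2017 + 12 days = August 25, 2017.
Next gap: 14 days. August 25, 2017 + 14 days = September 8, 2017.

August 13, 2017; August 25, 2017; September 8, 2017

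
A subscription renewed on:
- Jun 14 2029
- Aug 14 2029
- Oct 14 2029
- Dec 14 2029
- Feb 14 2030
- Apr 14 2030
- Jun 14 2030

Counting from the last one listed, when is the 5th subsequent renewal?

Apr 14 2031

Gaps: 61, 61, 61, 62, 59, 61 days — not constant. Every event is on the 14th of the month.
Pattern: the 14th of every 2 months.
Next: August 2030 → Aug 14 2030.
October 2030: Oct 14 2030.
December 2030: Dec 14 2030.
February 2031: Feb 14 2031.
Next: April 2031 → Apr 14 2031.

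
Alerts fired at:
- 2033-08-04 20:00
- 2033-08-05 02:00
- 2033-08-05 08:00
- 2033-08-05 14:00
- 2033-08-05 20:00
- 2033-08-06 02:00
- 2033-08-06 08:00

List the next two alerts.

Spacing: 6, 6, 6, 6, 6, 6 h — constant 6 h.
2033-08-06 08:00 + 6 h = 2033-08-06 14:00.
2033-08-06 14:00 + 6 h = 2033-08-06 20:00.

2033-08-06 14:00, 2033-08-06 20:00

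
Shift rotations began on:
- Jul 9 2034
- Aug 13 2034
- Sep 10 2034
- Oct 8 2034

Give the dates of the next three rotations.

Nov 12 2034, Dec 10 2034, Jan 14 2035

Gaps: 35, 28, 28 days — a mix of 28 and 35. Every date is a Sunday.
Each is the 2nd Sunday of its month.
November 2034 — 2nd Sunday is Nov 12 2034.
December 2034 — 2nd Sunday is Dec 10 2034.
2nd Sunday of January 2035: Jan 14 2035.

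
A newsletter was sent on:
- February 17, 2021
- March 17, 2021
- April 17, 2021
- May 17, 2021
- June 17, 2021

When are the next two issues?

July 17, 2021; August 17, 2021

Gaps: 28, 31, 30, 31 days — not constant. Every event is on the 17th of the month.
Pattern: the 17th of each month.
Next: July 2021 → July 17, 2021.
Next: August 2021 → August 17, 2021.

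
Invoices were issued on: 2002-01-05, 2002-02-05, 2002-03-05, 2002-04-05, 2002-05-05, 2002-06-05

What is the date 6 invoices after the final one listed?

Gaps: 31, 28, 31, 30, 31 days — not constant. Every event is on the 5th of the month.
Pattern: the 5th of each month.
July 2002: 2002-07-05.
August 2002: 2002-08-05.
September 2002: 2002-09-05.
Next: October 2002 → 2002-10-05.
Next: November 2002 → 2002-11-05.
December 2002: 2002-12-05.

2002-12-05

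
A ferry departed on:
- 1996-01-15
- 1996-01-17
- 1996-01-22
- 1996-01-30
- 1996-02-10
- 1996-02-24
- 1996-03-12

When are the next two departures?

1996-04-01, 1996-04-24

Intervals are 2, 5, 8, 11, 14, 17 days — an arithmetic progression with common difference 3.
Next gap: 20 days. 1996-03-12 + 20 days = 1996-04-01.
Next gap: 23 days. 1996-04-01 + 23 days = 1996-04-24.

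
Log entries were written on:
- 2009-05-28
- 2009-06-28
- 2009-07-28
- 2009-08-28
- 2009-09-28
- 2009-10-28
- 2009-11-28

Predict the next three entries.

Gaps: 31, 30, 31, 31, 30, 31 days — not constant. Every event is on the 28th of the month.
Pattern: the 28th of each month.
December 2009: 2009-12-28.
Next: January 2010 → 2010-01-28.
Next: February 2010 → 2010-02-28.

2009-12-28, 2010-01-28, 2010-02-28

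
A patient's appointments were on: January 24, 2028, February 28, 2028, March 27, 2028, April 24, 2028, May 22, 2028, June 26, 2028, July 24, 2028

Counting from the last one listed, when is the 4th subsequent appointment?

Gaps: 35, 28, 28, 28, 35, 28 days — a mix of 28 and 35. Every date is a Monday.
Each is the 4th Monday of its month.
4th Monday of August 2028: August 28, 2028.
4th Monday of September 2028: September 25, 2028.
October 2028 — 4th Monday is October 23, 2028.
November 2028 — 4th Monday is November 27, 2028.

November 27, 2028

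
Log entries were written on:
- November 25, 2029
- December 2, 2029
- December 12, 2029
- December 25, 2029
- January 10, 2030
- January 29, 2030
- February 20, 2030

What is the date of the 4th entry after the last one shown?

June 18, 2030

Intervals are 7, 10, 13, 16, 19, 22 days — an arithmetic progression with common difference 3.
Next gap: 25 days. February 20, 2030 + 25 days = March 17, 2030.
Next gap: 28 days. March 17, 2030 + 28 days = April 14, 2030.
Next gap: 31 days. April 14, 2030 + 31 days = May 15, 2030.
Next gap: 34 days. May 15, 2030 + 34 days = June 18, 2030.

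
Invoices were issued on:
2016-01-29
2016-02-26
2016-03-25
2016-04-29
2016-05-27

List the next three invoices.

All Fridays; the gaps (28, 28, 35, 28) vary with month length.
This is the last Friday of each month.
June 2016 ends with Friday 2016-06-24.
July 2016 ends with Friday 2016-07-29.
Last Friday of August 2016: 2016-08-26.

2016-06-24, 2016-07-29, 2016-08-26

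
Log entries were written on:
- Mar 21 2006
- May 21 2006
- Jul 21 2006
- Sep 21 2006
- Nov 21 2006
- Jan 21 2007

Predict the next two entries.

Each date is the 21st; the gaps (61, 61, 62, 61, 61) track the month lengths.
The rule is the 21st of every 2 months.
March 2007: Mar 21 2007.
Next: May 2007 → May 21 2007.

Mar 21 2007, May 21 2007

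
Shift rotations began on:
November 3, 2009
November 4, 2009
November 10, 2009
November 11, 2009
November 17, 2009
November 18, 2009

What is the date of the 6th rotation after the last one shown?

The gap pattern 1, 6, 1, 6, 1 repeats every 2 events.
These are the Tuesdays and Wednesdays of each week.
The following Tuesday is November 24, 2009.
The following Wednesday is November 25, 2009.
Next Tuesday: December 1, 2009.
Next Wednesday: December 2, 2009.
The following Tuesday is December 8, 2009.
The following Wednesday is December 9, 2009.

December 9, 2009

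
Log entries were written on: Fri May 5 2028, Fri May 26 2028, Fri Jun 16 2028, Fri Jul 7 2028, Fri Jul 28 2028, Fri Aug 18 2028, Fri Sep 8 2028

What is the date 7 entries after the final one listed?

Gaps between consecutive events: 21, 21, 21, 21, 21, 21 days — a constant 21-day interval.
Fri Sep 8 2028 + 21 days = Fri Sep 29 2028.
Fri Sep 29 2028 + 21 days = Fri Oct 20 2028.
Fri Oct 20 2028 + 21 days = Fri Nov 10 2028.
Fri Nov 10 2028 + 21 days = Fri Dec 1 2028.
Fri Dec 1 2028 + 21 days = Fri Dec 22 2028.
Fri Dec 22 2028 + 21 days = Fri Jan 12 2029.
Fri Jan 12 2029 + 21 days = Fri Feb 2 2029.

Fri Feb 2 2029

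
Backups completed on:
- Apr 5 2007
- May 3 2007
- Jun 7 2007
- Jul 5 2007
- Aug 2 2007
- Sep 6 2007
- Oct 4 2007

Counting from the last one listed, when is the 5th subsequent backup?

Mar 6 2008

All dates are Thursdays, 28, 35, 28, 28, 35, 28 days apart.
Specifically, the 1st Thursday of each month.
1st Thursday of November 2007: Nov 1 2007.
December 2007 — 1st Thursday is Dec 6 2007.
1st Thursday of January 2008: Jan 3 2008.
February 2008 — 1st Thursday is Feb 7 2008.
1st Thursday of March 2008: Mar 6 2008.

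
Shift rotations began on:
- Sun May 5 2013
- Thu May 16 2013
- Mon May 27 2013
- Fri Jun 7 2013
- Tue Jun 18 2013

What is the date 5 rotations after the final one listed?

The spacing is 11, 11, 11, 11 days — always 11 days.
Tue Jun 18 2013 + 11 days = Sat Jun 29 2013.
Sat Jun 29 2013 + 11 days = Wed Jul 10 2013.
Wed Jul 10 2013 + 11 days = Sun Jul 21 2013.
Sun Jul 21 2013 + 11 days = Thu Aug 1 2013.
Thu Aug 1 2013 + 11 days = Mon Aug 12 2013.

Mon Aug 12 2013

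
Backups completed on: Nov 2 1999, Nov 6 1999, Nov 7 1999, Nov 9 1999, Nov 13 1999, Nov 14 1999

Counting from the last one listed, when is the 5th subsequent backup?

Nov 27 1999

Gaps: 4, 1, 2, 4, 1 days — not constant, but cyclic with period 3.
The events fall on every Tuesday, Saturday and Sunday.
The following Tuesday is Nov 16 1999.
The following Saturday is Nov 20 1999.
Next Sunday: Nov 21 1999.
The following Tuesday is Nov 23 1999.
The following Saturday is Nov 27 1999.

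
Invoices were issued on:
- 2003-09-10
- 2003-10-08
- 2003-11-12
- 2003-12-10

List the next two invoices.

2004-01-14, 2004-02-11

These are Wednesdays at 28- or 35-day spacing (28, 35, 28).
The pattern: 2nd Wednesday of the month.
2nd Wednesday of January 2004: 2004-01-14.
2nd Wednesday of February 2004: 2004-02-11.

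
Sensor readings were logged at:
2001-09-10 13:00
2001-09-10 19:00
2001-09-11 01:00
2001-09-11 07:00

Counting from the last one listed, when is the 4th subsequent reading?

2001-09-12 07:00

Gaps: 6, 6, 6 hours — each event is 6 hours after the previous one.
2001-09-11 07:00 + 6 h = 2001-09-11 13:00.
2001-09-11 13:00 + 6 h = 2001-09-11 19:00.
2001-09-11 19:00 + 6 h = 2001-09-12 01:00.
2001-09-12 01:00 + 6 h = 2001-09-12 07:00.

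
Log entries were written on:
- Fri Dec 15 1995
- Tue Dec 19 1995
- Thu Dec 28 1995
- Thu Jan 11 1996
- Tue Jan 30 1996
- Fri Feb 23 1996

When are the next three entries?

Gaps: 4, 9, 14, 19, 24 days — each gap is 5 larger than the previous one.
Next gap: 29 days. Fri Feb 23 1996 + 29 days = Sat Mar 23 1996.
Next gap: 34 days. Sat Mar 23 1996 + 34 days = Fri Apr 26 1996.
Next gap: 39 days. Fri Apr 26 1996 + 39 days = Tue Jun 4 1996.

Sat Mar 23 1996, Fri Apr 26 1996, Tue Jun 4 1996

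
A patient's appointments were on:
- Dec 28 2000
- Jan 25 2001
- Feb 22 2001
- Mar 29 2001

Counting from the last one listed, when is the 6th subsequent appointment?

Sep 27 2001

All Thursdays; the gaps (28, 28, 35) vary with month length.
This is the last Thursday of each month.
April 2001 ends with Thursday Apr 26 2001.
Last Thursday of May 2001: May 31 2001.
Last Thursday of June 2001: Jun 28 2001.
Last Thursday of July 2001: Jul 26 2001.
August 2001 ends with Thursday Aug 30 2001.
September 2001 ends with Thursday Sep 27 2001.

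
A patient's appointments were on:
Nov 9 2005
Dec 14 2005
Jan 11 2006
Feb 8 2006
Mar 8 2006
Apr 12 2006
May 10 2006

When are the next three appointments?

Jun 14 2006, Jul 12 2006, Aug 9 2006

Gaps: 35, 28, 28, 28, 35, 28 days — a mix of 28 and 35. Every date is a Wednesday.
Each is the 2nd Wednesday of its month.
June 2006 — 2nd Wednesday is Jun 14 2006.
July 2006 — 2nd Wednesday is Jul 12 2006.
August 2006 — 2nd Wednesday is Aug 9 2006.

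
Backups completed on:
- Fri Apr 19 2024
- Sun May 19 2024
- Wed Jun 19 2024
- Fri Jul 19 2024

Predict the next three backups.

The day-of-month is always 19 (30, 31, 30 days between events).
So this recurs on the 19th of each month.
August 2024: Mon Aug 19 2024.
September 2024: Thu Sep 19 2024.
October 2024: Sat Oct 19 2024.

Mon Aug 19 2024, Thu Sep 19 2024, Sat Oct 19 2024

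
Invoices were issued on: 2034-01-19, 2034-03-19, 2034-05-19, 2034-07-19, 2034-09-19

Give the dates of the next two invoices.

Gaps: 59, 61, 61, 62 days — not constant. Every event is on the 19th of the month.
Pattern: the 19th of every 2 months.
November 2034: 2034-11-19.
Next: January 2035 → 2035-01-19.

2034-11-19, 2035-01-19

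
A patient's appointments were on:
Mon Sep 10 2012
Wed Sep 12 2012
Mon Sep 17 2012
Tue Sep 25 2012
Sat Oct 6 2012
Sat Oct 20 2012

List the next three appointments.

Gaps: 2, 5, 8, 11, 14 days — each gap is 3 larger than the previous one.
Next gap: 17 days. Sat Oct 20 2012 + 17 days = Tue Nov 6 2012.
Next gap: 20 days. Tue Nov 6 2012 + 20 days = Mon Nov 26 2012.
Next gap: 23 days. Mon Nov 26 2012 + 23 days = Wed Dec 19 2012.

Tue Nov 6 2012, Mon Nov 26 2012, Wed Dec 19 2012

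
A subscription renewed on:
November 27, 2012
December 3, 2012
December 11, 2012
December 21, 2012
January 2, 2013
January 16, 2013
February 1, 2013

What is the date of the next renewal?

Intervals are 6, 8, 10, 12, 14, 16 days — an arithmetic progression with common difference 2.
Next gap: 18 days. February 1, 2013 + 18 days = February 19, 2013.

February 19, 2013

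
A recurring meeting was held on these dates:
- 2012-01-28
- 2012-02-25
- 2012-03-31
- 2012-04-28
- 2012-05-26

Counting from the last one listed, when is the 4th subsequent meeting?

All Saturdays; the gaps (28, 35, 28, 28) vary with month length.
This is the last Saturday of each month.
Last Saturday of June 2012: 2012-06-30.
Last Saturday of July 2012: 2012-07-28.
August 2012 ends with Saturday 2012-08-25.
September 2012 ends with Saturday 2012-09-29.

2012-09-29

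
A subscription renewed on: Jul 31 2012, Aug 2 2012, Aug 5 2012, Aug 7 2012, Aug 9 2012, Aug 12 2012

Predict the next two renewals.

Aug 14 2012, Aug 16 2012

Gaps: 2, 3, 2, 2, 3 days — not constant, but cyclic with period 3.
The events fall on every Tuesday, Thursday and Sunday.
Next Tuesday: Aug 14 2012.
The following Thursday is Aug 16 2012.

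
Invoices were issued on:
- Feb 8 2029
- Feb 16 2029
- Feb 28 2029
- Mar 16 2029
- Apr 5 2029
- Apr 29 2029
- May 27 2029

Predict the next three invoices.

Intervals are 8, 12, 16, 20, 24, 28 days — an arithmetic progression with common difference 4.
Next gap: 32 days. May 27 2029 + 32 days = Jun 28 2029.
Next gap: 36 days. Jun 28 2029 + 36 days = Aug 3 2029.
Next gap: 40 days. Aug 3 2029 + 40 days = Sep 12 2029.

Jun 28 2029, Aug 3 2029, Sep 12 2029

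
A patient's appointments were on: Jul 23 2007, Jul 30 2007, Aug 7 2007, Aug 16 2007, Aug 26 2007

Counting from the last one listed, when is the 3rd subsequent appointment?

Intervals are 7, 8, 9, 10 days — an arithmetic progression with common difference 1.
Next gap: 11 days. Aug 26 2007 + 11 days = Sep 6 2007.
Next gap: 12 days. Sep 6 2007 + 12 days = Sep 18 2007.
Next gap: 13 days. Sep 18 2007 + 13 days = Oct 1 2007.

Oct 1 2007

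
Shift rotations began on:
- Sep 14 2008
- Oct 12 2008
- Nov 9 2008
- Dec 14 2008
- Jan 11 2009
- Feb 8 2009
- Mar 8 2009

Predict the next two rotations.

Apr 12 2009, May 10 2009

All dates are Sundays, 28, 28, 35, 28, 28, 28 days apart.
Specifically, the 2nd Sunday of each month.
April 2009 — 2nd Sunday is Apr 12 2009.
May 2009 — 2nd Sunday is May 10 2009.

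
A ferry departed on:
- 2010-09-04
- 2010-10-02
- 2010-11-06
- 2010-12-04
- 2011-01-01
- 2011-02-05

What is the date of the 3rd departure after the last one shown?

2011-05-07

These are Saturdays at 28- or 35-day spacing (28, 35, 28, 28, 35).
The pattern: 1st Saturday of the month.
1st Saturday of March 2011: 2011-03-05.
1st Saturday of April 2011: 2011-04-02.
May 2011 — 1st Saturday is 2011-05-07.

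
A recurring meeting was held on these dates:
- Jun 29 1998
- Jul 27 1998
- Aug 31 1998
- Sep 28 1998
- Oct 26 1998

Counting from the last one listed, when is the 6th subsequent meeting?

All Mondays; the gaps (28, 35, 28, 28) vary with month length.
This is the last Monday of each month.
November 1998 ends with Monday Nov 30 1998.
Last Monday of December 1998: Dec 28 1998.
January 1999 ends with Monday Jan 25 1999.
February 1999 ends with Monday Feb 22 1999.
March 1999 ends with Monday Mar 29 1999.
Last Monday of April 1999: Apr 26 1999.

Apr 26 1999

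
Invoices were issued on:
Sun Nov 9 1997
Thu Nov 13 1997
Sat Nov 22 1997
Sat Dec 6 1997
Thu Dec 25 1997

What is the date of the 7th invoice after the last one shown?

Thu Sep 24 1998

Gaps: 4, 9, 14, 19 days — each gap is 5 larger than the previous one.
Next gap: 24 days. Thu Dec 25 1997 + 24 days = Sun Jan 18 1998.
Next gap: 29 days. Sun Jan 18 1998 + 29 days = Mon Feb 16 1998.
Next gap: 34 days. Mon Feb 16 1998 + 34 days = Sun Mar 22 1998.
Next gap: 39 days. Sun Mar 22 1998 + 39 days = Thu Apr 30 1998.
Next gap: 44 days. Thu Apr 30 1998 + 44 days = Sat Jun 13 1998.
Next gap: 49 days. Sat Jun 13 1998 + 49 days = Sat Aug 1 1998.
Next gap: 54 days. Sat Aug 1 1998 + 54 days = Thu Sep 24 1998.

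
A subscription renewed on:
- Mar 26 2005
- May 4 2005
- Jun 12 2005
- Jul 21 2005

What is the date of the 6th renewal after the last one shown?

Every event comes 39 days after the last (39, 39, 39).
Jul 21 2005 + 39 days = Aug 29 2005.
Aug 29 2005 + 39 days = Oct 7 2005.
Oct 7 2005 + 39 days = Nov 15 2005.
Nov 15 2005 + 39 days = Dec 24 2005.
Dec 24 2005 + 39 days = Feb 1 2006.
Feb 1 2006 + 39 days = Mar 12 2006.

Mar 12 2006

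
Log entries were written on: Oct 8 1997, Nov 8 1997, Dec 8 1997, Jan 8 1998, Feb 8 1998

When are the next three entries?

The day-of-month is always 8 (31, 30, 31, 31 days between events).
So this recurs on the 8th of each month.
Next: March 1998 → Mar 8 1998.
April 1998: Apr 8 1998.
May 1998: May 8 1998.

Mar 8 1998, Apr 8 1998, May 8 1998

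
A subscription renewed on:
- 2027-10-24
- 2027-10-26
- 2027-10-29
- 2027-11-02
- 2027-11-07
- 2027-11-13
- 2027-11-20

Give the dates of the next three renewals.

Intervals are 2, 3, 4, 5, 6, 7 days — an arithmetic progression with common difference 1.
Next gap: 8 days. 2027-11-20 + 8 days = 2027-11-28.
Next gap: 9 days. 2027-11-28 + 9 days = 2027-12-07.
Next gap: 10 days. 2027-12-07 + 10 days = 2027-12-17.

2027-11-28, 2027-12-07, 2027-12-17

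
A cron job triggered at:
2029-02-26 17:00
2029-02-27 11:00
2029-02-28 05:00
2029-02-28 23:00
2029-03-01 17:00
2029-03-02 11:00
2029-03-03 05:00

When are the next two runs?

2029-03-03 23:00, 2029-03-04 17:00

The interval is a steady 18 hours (18, 18, 18, 18, 18, 18).
2029-03-03 05:00 + 18 h = 2029-03-03 23:00.
2029-03-03 23:00 + 18 h = 2029-03-04 17:00.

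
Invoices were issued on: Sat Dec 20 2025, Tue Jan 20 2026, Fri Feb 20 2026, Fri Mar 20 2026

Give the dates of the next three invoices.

Each date is the 20th; the gaps (31, 31, 28) track the month lengths.
The rule is the 20th of each month.
Next: April 2026 → Mon Apr 20 2026.
May 2026: Wed May 20 2026.
June 2026: Sat Jun 20 2026.

Mon Apr 20 2026, Wed May 20 2026, Sat Jun 20 2026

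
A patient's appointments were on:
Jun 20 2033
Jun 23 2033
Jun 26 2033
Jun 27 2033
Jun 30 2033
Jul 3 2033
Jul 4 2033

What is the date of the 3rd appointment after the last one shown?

The gap pattern 3, 3, 1, 3, 3, 1 repeats every 3 events.
These are the Mondays, Thursdays and Sundays of each week.
The following Thursday is Jul 7 2033.
The following Sunday is Jul 10 2033.
The following Monday is Jul 11 2033.

Jul 11 2033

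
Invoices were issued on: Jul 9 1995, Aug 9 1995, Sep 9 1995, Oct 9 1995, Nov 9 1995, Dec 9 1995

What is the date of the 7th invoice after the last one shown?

Jul 9 1996

Each date is the 9th; the gaps (31, 31, 30, 31, 30) track the month lengths.
The rule is the 9th of each month.
Next: January 1996 → Jan 9 1996.
February 1996: Feb 9 1996.
March 1996: Mar 9 1996.
Next: April 1996 → Apr 9 1996.
May 1996: May 9 1996.
Next: June 1996 → Jun 9 1996.
July 1996: Jul 9 1996.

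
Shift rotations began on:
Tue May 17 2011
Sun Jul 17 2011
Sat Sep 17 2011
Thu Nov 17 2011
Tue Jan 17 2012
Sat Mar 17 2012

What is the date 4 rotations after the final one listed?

Gaps: 61, 62, 61, 61, 60 days — not constant. Every event is on the 17th of the month.
Pattern: the 17th of every 2 months.
Next: May 2012 → Thu May 17 2012.
July 2012: Tue Jul 17 2012.
September 2012: Mon Sep 17 2012.
Next: November 2012 → Sat Nov 17 2012.

Sat Nov 17 2012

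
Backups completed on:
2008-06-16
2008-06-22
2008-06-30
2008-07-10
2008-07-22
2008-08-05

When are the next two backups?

2008-08-21, 2008-09-08

Intervals are 6, 8, 10, 12, 14 days — an arithmetic progression with common difference 2.
Next gap: 16 days. 2008-08-05 + 16 days = 2008-08-21.
Next gap: 18 days. 2008-08-21 + 18 days = 2008-09-08.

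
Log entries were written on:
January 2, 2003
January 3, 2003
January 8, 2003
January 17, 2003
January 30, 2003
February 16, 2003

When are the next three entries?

The spacing grows by 4 each time: 1, 5, 9, 13, 17 days.
Next gap: 21 days. February 16, 2003 + 21 days = March 9, 2003.
Next gap: 25 days. March 9, 2003 + 25 days = April 3, 2003.
Next gap: 29 days. April 3, 2003 + 29 days = May 2, 2003.

March 9, 2003; April 3, 2003; May 2, 2003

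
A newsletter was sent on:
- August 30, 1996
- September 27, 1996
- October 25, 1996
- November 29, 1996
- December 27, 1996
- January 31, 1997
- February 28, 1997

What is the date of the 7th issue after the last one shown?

September 26, 1997

These are Fridays with 28, 28, 35, 28, 35, 28-day gaps.
Each is the final Friday of its month — August 30, 1996 is past the 28th, so '4th Friday' doesn't fit.
Last Friday of March 1997: March 28, 1997.
Last Friday of April 1997: April 25, 1997.
Last Friday of May 1997: May 30, 1997.
June 1997 ends with Friday June 27, 1997.
July 1997 ends with Friday July 25, 1997.
August 1997 ends with Friday August 29, 1997.
Last Friday of September 1997: September 26, 1997.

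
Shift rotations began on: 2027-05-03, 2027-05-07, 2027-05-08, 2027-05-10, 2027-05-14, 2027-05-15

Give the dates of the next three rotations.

2027-05-17, 2027-05-21, 2027-05-22

Every event lands on a Monday or Friday or Saturday (gaps cycle 4, 1, 2, 4, 1).
So the schedule is: every Monday, Friday and Saturday.
The following Monday is 2027-05-17.
Next Friday: 2027-05-21.
The following Saturday is 2027-05-22.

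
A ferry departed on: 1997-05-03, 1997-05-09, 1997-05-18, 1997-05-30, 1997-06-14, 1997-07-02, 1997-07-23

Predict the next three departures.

Intervals are 6, 9, 12, 15, 18, 21 days — an arithmetic progression with common difference 3.
Next gap: 24 days. 1997-07-23 + 24 days = 1997-08-16.
Next gap: 27 days. 1997-08-16 + 27 days = 1997-09-12.
Next gap: 30 days. 1997-09-12 + 30 days = 1997-10-12.

1997-08-16, 1997-09-12, 1997-10-12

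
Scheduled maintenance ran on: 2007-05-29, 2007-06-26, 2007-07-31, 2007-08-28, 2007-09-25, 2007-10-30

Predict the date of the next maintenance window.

Every date is a Tuesday; gaps 28, 35, 28, 28, 35 days.
Each is the last Tuesday of its month (at least one falls on the 29th or later, ruling out '4th Tuesday').
November 2007 ends with Tuesday 2007-11-27.

2007-11-27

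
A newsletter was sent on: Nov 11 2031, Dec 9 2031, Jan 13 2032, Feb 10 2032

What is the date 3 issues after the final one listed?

Gaps: 28, 35, 28 days — a mix of 28 and 35. Every date is a Tuesday.
Each is the 2nd Tuesday of its month.
2nd Tuesday of March 2032: Mar 9 2032.
April 2032 — 2nd Tuesday is Apr 13 2032.
2nd Tuesday of May 2032: May 11 2032.

May 11 2032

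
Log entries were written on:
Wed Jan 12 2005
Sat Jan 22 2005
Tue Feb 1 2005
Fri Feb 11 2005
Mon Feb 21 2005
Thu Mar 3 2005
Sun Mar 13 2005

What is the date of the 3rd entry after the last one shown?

Every event comes 10 days after the last (10, 10, 10, 10, 10, 10).
Sun Mar 13 2005 + 10 days = Wed Mar 23 2005.
Wed Mar 23 2005 + 10 days = Sat Apr 2 2005.
Sat Apr 2 2005 + 10 days = Tue Apr 12 2005.

Tue Apr 12 2005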